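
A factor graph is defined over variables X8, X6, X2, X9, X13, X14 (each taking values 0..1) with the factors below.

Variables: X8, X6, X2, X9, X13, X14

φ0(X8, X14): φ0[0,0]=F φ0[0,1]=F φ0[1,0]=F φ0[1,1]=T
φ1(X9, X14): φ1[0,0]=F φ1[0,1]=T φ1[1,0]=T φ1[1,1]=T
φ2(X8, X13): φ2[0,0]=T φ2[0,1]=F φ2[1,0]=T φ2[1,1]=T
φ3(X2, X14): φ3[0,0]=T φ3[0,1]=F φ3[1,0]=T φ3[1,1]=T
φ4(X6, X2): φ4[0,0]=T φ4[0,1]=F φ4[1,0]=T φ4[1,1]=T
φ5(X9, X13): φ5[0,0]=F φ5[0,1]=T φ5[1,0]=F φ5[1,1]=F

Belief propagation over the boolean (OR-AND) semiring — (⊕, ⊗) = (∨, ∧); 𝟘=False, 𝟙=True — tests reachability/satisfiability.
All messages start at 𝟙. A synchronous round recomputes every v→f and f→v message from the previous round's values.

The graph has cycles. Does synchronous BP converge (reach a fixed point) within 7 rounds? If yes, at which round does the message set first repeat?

CONVERGED at round 6

init: all messages = 𝟙 over 2 values
r1 m[φ0→X8] = [F, T]
r1 m[φ0→X14] = [F, T]
r1 m[φ1→X9] = [T, T]
r1 m[φ1→X14] = [T, T]
r1 m[φ2→X8] = [T, T]
r1 m[φ2→X13] = [T, T]
r1 m[φ3→X2] = [T, T]
r1 m[φ3→X14] = [T, T]
r1 m[φ4→X6] = [T, T]
r1 m[φ4→X2] = [T, T]
r1 m[φ5→X9] = [T, F]
r1 m[φ5→X13] = [F, T]
r1 m[X8→φ0] = [T, T]
r1 m[X8→φ2] = [T, T]
r1 m[X6→φ4] = [T, T]
r1 m[X2→φ3] = [T, T]
r1 m[X2→φ4] = [T, T]
r1 m[X9→φ1] = [T, T]
r1 m[X9→φ5] = [T, T]
r1 m[X13→φ2] = [T, T]
r1 m[X13→φ5] = [T, T]
r1 m[X14→φ0] = [T, T]
r1 m[X14→φ1] = [T, T]
r1 m[X14→φ3] = [T, T]
r2 m[φ0→X8] = [F, T]
r2 m[φ0→X14] = [F, T]
r2 m[φ1→X9] = [T, T]
r2 m[φ1→X14] = [T, T]
r2 m[φ2→X8] = [T, T]
r2 m[φ2→X13] = [T, T]
r2 m[φ3→X2] = [T, T]
r2 m[φ3→X14] = [T, T]
r2 m[φ4→X6] = [T, T]
r2 m[φ4→X2] = [T, T]
r2 m[φ5→X9] = [T, F]
r2 m[φ5→X13] = [F, T]
r2 m[X8→φ0] = [T, T]
r2 m[X8→φ2] = [F, T]
r2 m[X6→φ4] = [T, T]
r2 m[X2→φ3] = [T, T]
r2 m[X2→φ4] = [T, T]
r2 m[X9→φ1] = [T, F]
r2 m[X9→φ5] = [T, T]
r2 m[X13→φ2] = [F, T]
r2 m[X13→φ5] = [T, T]
r2 m[X14→φ0] = [T, T]
r2 m[X14→φ1] = [F, T]
r2 m[X14→φ3] = [F, T]
r3 m[φ0→X8] = [F, T]
r3 m[φ0→X14] = [F, T]
r3 m[φ1→X9] = [T, T]
r3 m[φ1→X14] = [F, T]
r3 m[φ2→X8] = [F, T]
r3 m[φ2→X13] = [T, T]
r3 m[φ3→X2] = [F, T]
r3 m[φ3→X14] = [T, T]
r3 m[φ4→X6] = [T, T]
r3 m[φ4→X2] = [T, T]
r3 m[φ5→X9] = [T, F]
r3 m[φ5→X13] = [F, T]
r3 m[X8→φ0] = [T, T]
r3 m[X8→φ2] = [F, T]
r3 m[X6→φ4] = [T, T]
r3 m[X2→φ3] = [T, T]
r3 m[X2→φ4] = [T, T]
r3 m[X9→φ1] = [T, F]
r3 m[X9→φ5] = [T, T]
r3 m[X13→φ2] = [F, T]
r3 m[X13→φ5] = [T, T]
r3 m[X14→φ0] = [T, T]
r3 m[X14→φ1] = [F, T]
r3 m[X14→φ3] = [F, T]
r4 m[φ0→X8] = [F, T]
r4 m[φ0→X14] = [F, T]
r4 m[φ1→X9] = [T, T]
r4 m[φ1→X14] = [F, T]
r4 m[φ2→X8] = [F, T]
r4 m[φ2→X13] = [T, T]
r4 m[φ3→X2] = [F, T]
r4 m[φ3→X14] = [T, T]
r4 m[φ4→X6] = [T, T]
r4 m[φ4→X2] = [T, T]
r4 m[φ5→X9] = [T, F]
r4 m[φ5→X13] = [F, T]
r4 m[X8→φ0] = [F, T]
r4 m[X8→φ2] = [F, T]
r4 m[X6→φ4] = [T, T]
r4 m[X2→φ3] = [T, T]
r4 m[X2→φ4] = [F, T]
r4 m[X9→φ1] = [T, F]
r4 m[X9→φ5] = [T, T]
r4 m[X13→φ2] = [F, T]
r4 m[X13→φ5] = [T, T]
r4 m[X14→φ0] = [F, T]
r4 m[X14→φ1] = [F, T]
r4 m[X14→φ3] = [F, T]
r5 m[φ0→X8] = [F, T]
r5 m[φ0→X14] = [F, T]
r5 m[φ1→X9] = [T, T]
r5 m[φ1→X14] = [F, T]
r5 m[φ2→X8] = [F, T]
r5 m[φ2→X13] = [T, T]
r5 m[φ3→X2] = [F, T]
r5 m[φ3→X14] = [T, T]
r5 m[φ4→X6] = [F, T]
r5 m[φ4→X2] = [T, T]
r5 m[φ5→X9] = [T, F]
r5 m[φ5→X13] = [F, T]
r5 m[X8→φ0] = [F, T]
r5 m[X8→φ2] = [F, T]
r5 m[X6→φ4] = [T, T]
r5 m[X2→φ3] = [T, T]
r5 m[X2→φ4] = [F, T]
r5 m[X9→φ1] = [T, F]
r5 m[X9→φ5] = [T, T]
r5 m[X13→φ2] = [F, T]
r5 m[X13→φ5] = [T, T]
r5 m[X14→φ0] = [F, T]
r5 m[X14→φ1] = [F, T]
r5 m[X14→φ3] = [F, T]
r6 m[φ0→X8] = [F, T]
r6 m[φ0→X14] = [F, T]
r6 m[φ1→X9] = [T, T]
r6 m[φ1→X14] = [F, T]
r6 m[φ2→X8] = [F, T]
r6 m[φ2→X13] = [T, T]
r6 m[φ3→X2] = [F, T]
r6 m[φ3→X14] = [T, T]
r6 m[φ4→X6] = [F, T]
r6 m[φ4→X2] = [T, T]
r6 m[φ5→X9] = [T, F]
r6 m[φ5→X13] = [F, T]
r6 m[X8→φ0] = [F, T]
r6 m[X8→φ2] = [F, T]
r6 m[X6→φ4] = [T, T]
r6 m[X2→φ3] = [T, T]
r6 m[X2→φ4] = [F, T]
r6 m[X9→φ1] = [T, F]
r6 m[X9→φ5] = [T, T]
r6 m[X13→φ2] = [F, T]
r6 m[X13→φ5] = [T, T]
r6 m[X14→φ0] = [F, T]
r6 m[X14→φ1] = [F, T]
r6 m[X14→φ3] = [F, T]
fixed point reached at round 6
messages reach a fixed point at round 6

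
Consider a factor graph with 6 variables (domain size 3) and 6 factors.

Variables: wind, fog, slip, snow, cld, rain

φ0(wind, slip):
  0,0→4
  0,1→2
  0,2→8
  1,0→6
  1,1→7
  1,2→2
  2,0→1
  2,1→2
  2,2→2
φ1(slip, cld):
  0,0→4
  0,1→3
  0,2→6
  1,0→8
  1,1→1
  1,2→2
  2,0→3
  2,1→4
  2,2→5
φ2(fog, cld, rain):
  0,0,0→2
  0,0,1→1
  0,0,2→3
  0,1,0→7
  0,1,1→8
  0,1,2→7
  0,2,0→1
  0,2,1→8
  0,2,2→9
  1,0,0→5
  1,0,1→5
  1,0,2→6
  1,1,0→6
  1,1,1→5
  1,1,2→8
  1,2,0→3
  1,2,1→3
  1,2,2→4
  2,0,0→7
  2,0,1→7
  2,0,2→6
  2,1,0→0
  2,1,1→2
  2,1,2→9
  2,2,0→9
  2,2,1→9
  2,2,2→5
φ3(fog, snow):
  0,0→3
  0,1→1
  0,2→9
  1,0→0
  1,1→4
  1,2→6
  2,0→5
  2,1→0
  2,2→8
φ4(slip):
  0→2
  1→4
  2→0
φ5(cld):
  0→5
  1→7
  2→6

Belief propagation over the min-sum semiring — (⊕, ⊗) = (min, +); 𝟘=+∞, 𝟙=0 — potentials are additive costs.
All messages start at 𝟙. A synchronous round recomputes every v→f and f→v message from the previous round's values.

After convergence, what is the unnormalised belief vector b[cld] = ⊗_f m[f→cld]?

init: all messages = 𝟙 over 3 values
r1 m[φ0→wind] = [2, 2, 1]
r1 m[φ0→slip] = [1, 2, 2]
r1 m[φ1→slip] = [3, 1, 3]
r1 m[φ1→cld] = [3, 1, 2]
r1 m[φ2→fog] = [1, 3, 0]
r1 m[φ2→cld] = [1, 0, 1]
r1 m[φ2→rain] = [0, 1, 3]
r1 m[φ3→fog] = [1, 0, 0]
r1 m[φ3→snow] = [0, 0, 6]
r1 m[φ4→slip] = [2, 4, 0]
r1 m[φ5→cld] = [5, 7, 6]
r1 m[wind→φ0] = [0, 0, 0]
r1 m[fog→φ2] = [0, 0, 0]
r1 m[fog→φ3] = [0, 0, 0]
r1 m[slip→φ0] = [0, 0, 0]
r1 m[slip→φ1] = [0, 0, 0]
r1 m[slip→φ4] = [0, 0, 0]
r1 m[snow→φ3] = [0, 0, 0]
r1 m[cld→φ1] = [0, 0, 0]
r1 m[cld→φ2] = [0, 0, 0]
r1 m[cld→φ5] = [0, 0, 0]
r1 m[rain→φ2] = [0, 0, 0]
r2 m[φ0→wind] = [2, 2, 1]
r2 m[φ0→slip] = [1, 2, 2]
r2 m[φ1→slip] = [3, 1, 3]
r2 m[φ1→cld] = [3, 1, 2]
r2 m[φ2→fog] = [1, 3, 0]
r2 m[φ2→cld] = [1, 0, 1]
r2 m[φ2→rain] = [0, 1, 3]
r2 m[φ3→fog] = [1, 0, 0]
r2 m[φ3→snow] = [0, 0, 6]
r2 m[φ4→slip] = [2, 4, 0]
r2 m[φ5→cld] = [5, 7, 6]
r2 m[wind→φ0] = [0, 0, 0]
r2 m[fog→φ2] = [1, 0, 0]
r2 m[fog→φ3] = [1, 3, 0]
r2 m[slip→φ0] = [5, 5, 3]
r2 m[slip→φ1] = [3, 6, 2]
r2 m[slip→φ4] = [4, 3, 5]
r2 m[snow→φ3] = [0, 0, 0]
r2 m[cld→φ1] = [6, 7, 7]
r2 m[cld→φ2] = [8, 8, 8]
r2 m[cld→φ5] = [4, 1, 3]
r2 m[rain→φ2] = [0, 0, 0]
r3 m[φ0→wind] = [7, 5, 5]
r3 m[φ0→slip] = [1, 2, 2]
r3 m[φ1→slip] = [10, 8, 9]
r3 m[φ1→cld] = [5, 6, 7]
r3 m[φ2→fog] = [9, 11, 8]
r3 m[φ2→cld] = [2, 0, 2]
r3 m[φ2→rain] = [8, 10, 12]
r3 m[φ3→fog] = [1, 0, 0]
r3 m[φ3→snow] = [3, 0, 8]
r3 m[φ4→slip] = [2, 4, 0]
r3 m[φ5→cld] = [5, 7, 6]
r3 m[wind→φ0] = [0, 0, 0]
r3 m[fog→φ2] = [1, 0, 0]
r3 m[fog→φ3] = [1, 3, 0]
r3 m[slip→φ0] = [5, 5, 3]
r3 m[slip→φ1] = [3, 6, 2]
r3 m[slip→φ4] = [4, 3, 5]
r3 m[snow→φ3] = [0, 0, 0]
r3 m[cld→φ1] = [6, 7, 7]
r3 m[cld→φ2] = [8, 8, 8]
r3 m[cld→φ5] = [4, 1, 3]
r3 m[rain→φ2] = [0, 0, 0]
r4 m[φ0→wind] = [7, 5, 5]
r4 m[φ0→slip] = [1, 2, 2]
r4 m[φ1→slip] = [10, 8, 9]
r4 m[φ1→cld] = [5, 6, 7]
r4 m[φ2→fog] = [9, 11, 8]
r4 m[φ2→cld] = [2, 0, 2]
r4 m[φ2→rain] = [8, 10, 12]
r4 m[φ3→fog] = [1, 0, 0]
r4 m[φ3→snow] = [3, 0, 8]
r4 m[φ4→slip] = [2, 4, 0]
r4 m[φ5→cld] = [5, 7, 6]
r4 m[wind→φ0] = [0, 0, 0]
r4 m[fog→φ2] = [1, 0, 0]
r4 m[fog→φ3] = [9, 11, 8]
r4 m[slip→φ0] = [12, 12, 9]
r4 m[slip→φ1] = [3, 6, 2]
r4 m[slip→φ4] = [11, 10, 11]
r4 m[snow→φ3] = [0, 0, 0]
r4 m[cld→φ1] = [7, 7, 8]
r4 m[cld→φ2] = [10, 13, 13]
r4 m[cld→φ5] = [7, 6, 9]
r4 m[rain→φ2] = [0, 0, 0]
r5 m[φ0→wind] = [14, 11, 11]
r5 m[φ0→slip] = [1, 2, 2]
r5 m[φ1→slip] = [10, 8, 10]
r5 m[φ1→cld] = [5, 6, 7]
r5 m[φ2→fog] = [11, 15, 13]
r5 m[φ2→cld] = [2, 0, 2]
r5 m[φ2→rain] = [13, 12, 14]
r5 m[φ3→fog] = [1, 0, 0]
r5 m[φ3→snow] = [11, 8, 16]
r5 m[φ4→slip] = [2, 4, 0]
r5 m[φ5→cld] = [5, 7, 6]
r5 m[wind→φ0] = [0, 0, 0]
r5 m[fog→φ2] = [1, 0, 0]
r5 m[fog→φ3] = [9, 11, 8]
r5 m[slip→φ0] = [12, 12, 9]
r5 m[slip→φ1] = [3, 6, 2]
r5 m[slip→φ4] = [11, 10, 11]
r5 m[snow→φ3] = [0, 0, 0]
r5 m[cld→φ1] = [7, 7, 8]
r5 m[cld→φ2] = [10, 13, 13]
r5 m[cld→φ5] = [7, 6, 9]
r5 m[rain→φ2] = [0, 0, 0]
r6 m[φ0→wind] = [14, 11, 11]
r6 m[φ0→slip] = [1, 2, 2]
r6 m[φ1→slip] = [10, 8, 10]
r6 m[φ1→cld] = [5, 6, 7]
r6 m[φ2→fog] = [11, 15, 13]
r6 m[φ2→cld] = [2, 0, 2]
r6 m[φ2→rain] = [13, 12, 14]
r6 m[φ3→fog] = [1, 0, 0]
r6 m[φ3→snow] = [11, 8, 16]
r6 m[φ4→slip] = [2, 4, 0]
r6 m[φ5→cld] = [5, 7, 6]
r6 m[wind→φ0] = [0, 0, 0]
r6 m[fog→φ2] = [1, 0, 0]
r6 m[fog→φ3] = [11, 15, 13]
r6 m[slip→φ0] = [12, 12, 10]
r6 m[slip→φ1] = [3, 6, 2]
r6 m[slip→φ4] = [11, 10, 12]
r6 m[snow→φ3] = [0, 0, 0]
r6 m[cld→φ1] = [7, 7, 8]
r6 m[cld→φ2] = [10, 13, 13]
r6 m[cld→φ5] = [7, 6, 9]
r6 m[rain→φ2] = [0, 0, 0]
r7 m[φ0→wind] = [14, 12, 12]
r7 m[φ0→slip] = [1, 2, 2]
r7 m[φ1→slip] = [10, 8, 10]
r7 m[φ1→cld] = [5, 6, 7]
r7 m[φ2→fog] = [11, 15, 13]
r7 m[φ2→cld] = [2, 0, 2]
r7 m[φ2→rain] = [13, 12, 14]
r7 m[φ3→fog] = [1, 0, 0]
r7 m[φ3→snow] = [14, 12, 20]
r7 m[φ4→slip] = [2, 4, 0]
r7 m[φ5→cld] = [5, 7, 6]
r7 m[wind→φ0] = [0, 0, 0]
r7 m[fog→φ2] = [1, 0, 0]
r7 m[fog→φ3] = [11, 15, 13]
r7 m[slip→φ0] = [12, 12, 10]
r7 m[slip→φ1] = [3, 6, 2]
r7 m[slip→φ4] = [11, 10, 12]
r7 m[snow→φ3] = [0, 0, 0]
r7 m[cld→φ1] = [7, 7, 8]
r7 m[cld→φ2] = [10, 13, 13]
r7 m[cld→φ5] = [7, 6, 9]
r7 m[rain→φ2] = [0, 0, 0]
r8 m[φ0→wind] = [14, 12, 12]
r8 m[φ0→slip] = [1, 2, 2]
r8 m[φ1→slip] = [10, 8, 10]
r8 m[φ1→cld] = [5, 6, 7]
r8 m[φ2→fog] = [11, 15, 13]
r8 m[φ2→cld] = [2, 0, 2]
r8 m[φ2→rain] = [13, 12, 14]
r8 m[φ3→fog] = [1, 0, 0]
r8 m[φ3→snow] = [14, 12, 20]
r8 m[φ4→slip] = [2, 4, 0]
r8 m[φ5→cld] = [5, 7, 6]
r8 m[wind→φ0] = [0, 0, 0]
r8 m[fog→φ2] = [1, 0, 0]
r8 m[fog→φ3] = [11, 15, 13]
r8 m[slip→φ0] = [12, 12, 10]
r8 m[slip→φ1] = [3, 6, 2]
r8 m[slip→φ4] = [11, 10, 12]
r8 m[snow→φ3] = [0, 0, 0]
r8 m[cld→φ1] = [7, 7, 8]
r8 m[cld→φ2] = [10, 13, 13]
r8 m[cld→φ5] = [7, 6, 9]
r8 m[rain→φ2] = [0, 0, 0]
fixed point reached at round 8
b[cld] = ⊗ incoming = [12, 13, 15]

b[cld] = [12, 13, 15]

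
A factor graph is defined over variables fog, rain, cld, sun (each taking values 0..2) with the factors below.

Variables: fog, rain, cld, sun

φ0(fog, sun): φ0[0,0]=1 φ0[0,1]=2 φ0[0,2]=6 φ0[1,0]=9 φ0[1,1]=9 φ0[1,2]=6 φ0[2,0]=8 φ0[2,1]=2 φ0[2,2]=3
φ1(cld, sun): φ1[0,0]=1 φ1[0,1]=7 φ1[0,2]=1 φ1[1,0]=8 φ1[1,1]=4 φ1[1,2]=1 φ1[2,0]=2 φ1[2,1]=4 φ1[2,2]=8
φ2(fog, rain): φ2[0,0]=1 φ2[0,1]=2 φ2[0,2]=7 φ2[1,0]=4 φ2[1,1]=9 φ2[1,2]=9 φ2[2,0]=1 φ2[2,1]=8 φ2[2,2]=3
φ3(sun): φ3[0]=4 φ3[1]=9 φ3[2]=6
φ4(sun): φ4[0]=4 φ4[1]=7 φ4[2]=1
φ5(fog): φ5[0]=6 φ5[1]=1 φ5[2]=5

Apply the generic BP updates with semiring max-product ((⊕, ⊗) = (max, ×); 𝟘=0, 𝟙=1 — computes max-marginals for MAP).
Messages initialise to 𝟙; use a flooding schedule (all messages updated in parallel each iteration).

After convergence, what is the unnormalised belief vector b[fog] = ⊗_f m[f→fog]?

init: all messages = 𝟙 over 3 values
r1 m[φ0→fog] = [6, 9, 8]
r1 m[φ0→sun] = [9, 9, 6]
r1 m[φ1→cld] = [7, 8, 8]
r1 m[φ1→sun] = [8, 7, 8]
r1 m[φ2→fog] = [7, 9, 8]
r1 m[φ2→rain] = [4, 9, 9]
r1 m[φ3→sun] = [4, 9, 6]
r1 m[φ4→sun] = [4, 7, 1]
r1 m[φ5→fog] = [6, 1, 5]
r1 m[fog→φ0] = [1, 1, 1]
r1 m[fog→φ2] = [1, 1, 1]
r1 m[fog→φ5] = [1, 1, 1]
r1 m[rain→φ2] = [1, 1, 1]
r1 m[cld→φ1] = [1, 1, 1]
r1 m[sun→φ0] = [1, 1, 1]
r1 m[sun→φ1] = [1, 1, 1]
r1 m[sun→φ3] = [1, 1, 1]
r1 m[sun→φ4] = [1, 1, 1]
r2 m[φ0→fog] = [6, 9, 8]
r2 m[φ0→sun] = [9, 9, 6]
r2 m[φ1→cld] = [7, 8, 8]
r2 m[φ1→sun] = [8, 7, 8]
r2 m[φ2→fog] = [7, 9, 8]
r2 m[φ2→rain] = [4, 9, 9]
r2 m[φ3→sun] = [4, 9, 6]
r2 m[φ4→sun] = [4, 7, 1]
r2 m[φ5→fog] = [6, 1, 5]
r2 m[fog→φ0] = [42, 9, 40]
r2 m[fog→φ2] = [36, 9, 40]
r2 m[fog→φ5] = [42, 81, 64]
r2 m[rain→φ2] = [1, 1, 1]
r2 m[cld→φ1] = [1, 1, 1]
r2 m[sun→φ0] = [128, 441, 48]
r2 m[sun→φ1] = [144, 567, 36]
r2 m[sun→φ3] = [288, 441, 48]
r2 m[sun→φ4] = [288, 567, 288]
r3 m[φ0→fog] = [882, 3969, 1024]
r3 m[φ0→sun] = [320, 84, 252]
r3 m[φ1→cld] = [3969, 2268, 2268]
r3 m[φ1→sun] = [8, 7, 8]
r3 m[φ2→fog] = [7, 9, 8]
r3 m[φ2→rain] = [40, 320, 252]
r3 m[φ3→sun] = [4, 9, 6]
r3 m[φ4→sun] = [4, 7, 1]
r3 m[φ5→fog] = [6, 1, 5]
r3 m[fog→φ0] = [42, 9, 40]
r3 m[fog→φ2] = [36, 9, 40]
r3 m[fog→φ5] = [42, 81, 64]
r3 m[rain→φ2] = [1, 1, 1]
r3 m[cld→φ1] = [1, 1, 1]
r3 m[sun→φ0] = [128, 441, 48]
r3 m[sun→φ1] = [144, 567, 36]
r3 m[sun→φ3] = [288, 441, 48]
r3 m[sun→φ4] = [288, 567, 288]
r4 m[φ0→fog] = [882, 3969, 1024]
r4 m[φ0→sun] = [320, 84, 252]
r4 m[φ1→cld] = [3969, 2268, 2268]
r4 m[φ1→sun] = [8, 7, 8]
r4 m[φ2→fog] = [7, 9, 8]
r4 m[φ2→rain] = [40, 320, 252]
r4 m[φ3→sun] = [4, 9, 6]
r4 m[φ4→sun] = [4, 7, 1]
r4 m[φ5→fog] = [6, 1, 5]
r4 m[fog→φ0] = [42, 9, 40]
r4 m[fog→φ2] = [5292, 3969, 5120]
r4 m[fog→φ5] = [6174, 35721, 8192]
r4 m[rain→φ2] = [1, 1, 1]
r4 m[cld→φ1] = [1, 1, 1]
r4 m[sun→φ0] = [128, 441, 48]
r4 m[sun→φ1] = [5120, 5292, 1512]
r4 m[sun→φ3] = [10240, 4116, 2016]
r4 m[sun→φ4] = [10240, 5292, 12096]
r5 m[φ0→fog] = [882, 3969, 1024]
r5 m[φ0→sun] = [320, 84, 252]
r5 m[φ1→cld] = [37044, 40960, 21168]
r5 m[φ1→sun] = [8, 7, 8]
r5 m[φ2→fog] = [7, 9, 8]
r5 m[φ2→rain] = [15876, 40960, 37044]
r5 m[φ3→sun] = [4, 9, 6]
r5 m[φ4→sun] = [4, 7, 1]
r5 m[φ5→fog] = [6, 1, 5]
r5 m[fog→φ0] = [42, 9, 40]
r5 m[fog→φ2] = [5292, 3969, 5120]
r5 m[fog→φ5] = [6174, 35721, 8192]
r5 m[rain→φ2] = [1, 1, 1]
r5 m[cld→φ1] = [1, 1, 1]
r5 m[sun→φ0] = [128, 441, 48]
r5 m[sun→φ1] = [5120, 5292, 1512]
r5 m[sun→φ3] = [10240, 4116, 2016]
r5 m[sun→φ4] = [10240, 5292, 12096]
r6 m[φ0→fog] = [882, 3969, 1024]
r6 m[φ0→sun] = [320, 84, 252]
r6 m[φ1→cld] = [37044, 40960, 21168]
r6 m[φ1→sun] = [8, 7, 8]
r6 m[φ2→fog] = [7, 9, 8]
r6 m[φ2→rain] = [15876, 40960, 37044]
r6 m[φ3→sun] = [4, 9, 6]
r6 m[φ4→sun] = [4, 7, 1]
r6 m[φ5→fog] = [6, 1, 5]
r6 m[fog→φ0] = [42, 9, 40]
r6 m[fog→φ2] = [5292, 3969, 5120]
r6 m[fog→φ5] = [6174, 35721, 8192]
r6 m[rain→φ2] = [1, 1, 1]
r6 m[cld→φ1] = [1, 1, 1]
r6 m[sun→φ0] = [128, 441, 48]
r6 m[sun→φ1] = [5120, 5292, 1512]
r6 m[sun→φ3] = [10240, 4116, 2016]
r6 m[sun→φ4] = [10240, 5292, 12096]
fixed point reached at round 6
b[fog] = ⊗ incoming = [37044, 35721, 40960]

b[fog] = [37044, 35721, 40960]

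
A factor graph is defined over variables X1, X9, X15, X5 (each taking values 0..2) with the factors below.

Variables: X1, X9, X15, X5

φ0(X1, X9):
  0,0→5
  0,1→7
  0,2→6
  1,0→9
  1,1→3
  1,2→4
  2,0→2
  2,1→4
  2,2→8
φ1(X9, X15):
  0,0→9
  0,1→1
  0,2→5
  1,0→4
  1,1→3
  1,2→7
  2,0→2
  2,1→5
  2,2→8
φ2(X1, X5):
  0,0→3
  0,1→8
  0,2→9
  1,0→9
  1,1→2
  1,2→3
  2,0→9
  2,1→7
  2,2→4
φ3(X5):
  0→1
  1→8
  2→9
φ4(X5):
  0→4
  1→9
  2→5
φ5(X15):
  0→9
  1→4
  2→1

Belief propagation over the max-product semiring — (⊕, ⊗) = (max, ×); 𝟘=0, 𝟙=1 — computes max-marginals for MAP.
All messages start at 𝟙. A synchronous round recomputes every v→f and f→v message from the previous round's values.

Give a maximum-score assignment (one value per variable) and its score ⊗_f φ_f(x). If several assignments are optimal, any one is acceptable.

assignment: (X1=0, X9=0, X15=0, X5=1); score = 233280

init: all messages = 𝟙 over 3 values
r1 m[φ0→X1] = [7, 9, 8]
r1 m[φ0→X9] = [9, 7, 8]
r1 m[φ1→X9] = [9, 7, 8]
r1 m[φ1→X15] = [9, 5, 8]
r1 m[φ2→X1] = [9, 9, 9]
r1 m[φ2→X5] = [9, 8, 9]
r1 m[φ3→X5] = [1, 8, 9]
r1 m[φ4→X5] = [4, 9, 5]
r1 m[φ5→X15] = [9, 4, 1]
r1 m[X1→φ0] = [1, 1, 1]
r1 m[X1→φ2] = [1, 1, 1]
r1 m[X9→φ0] = [1, 1, 1]
r1 m[X9→φ1] = [1, 1, 1]
r1 m[X15→φ1] = [1, 1, 1]
r1 m[X15→φ5] = [1, 1, 1]
r1 m[X5→φ2] = [1, 1, 1]
r1 m[X5→φ3] = [1, 1, 1]
r1 m[X5→φ4] = [1, 1, 1]
r2 m[φ0→X1] = [7, 9, 8]
r2 m[φ0→X9] = [9, 7, 8]
r2 m[φ1→X9] = [9, 7, 8]
r2 m[φ1→X15] = [9, 5, 8]
r2 m[φ2→X1] = [9, 9, 9]
r2 m[φ2→X5] = [9, 8, 9]
r2 m[φ3→X5] = [1, 8, 9]
r2 m[φ4→X5] = [4, 9, 5]
r2 m[φ5→X15] = [9, 4, 1]
r2 m[X1→φ0] = [9, 9, 9]
r2 m[X1→φ2] = [7, 9, 8]
r2 m[X9→φ0] = [9, 7, 8]
r2 m[X9→φ1] = [9, 7, 8]
r2 m[X15→φ1] = [9, 4, 1]
r2 m[X15→φ5] = [9, 5, 8]
r2 m[X5→φ2] = [4, 72, 45]
r2 m[X5→φ3] = [36, 72, 45]
r2 m[X5→φ4] = [9, 64, 81]
r3 m[φ0→X1] = [49, 81, 64]
r3 m[φ0→X9] = [81, 63, 72]
r3 m[φ1→X9] = [81, 36, 20]
r3 m[φ1→X15] = [81, 40, 64]
r3 m[φ2→X1] = [576, 144, 504]
r3 m[φ2→X5] = [81, 56, 63]
r3 m[φ3→X5] = [1, 8, 9]
r3 m[φ4→X5] = [4, 9, 5]
r3 m[φ5→X15] = [9, 4, 1]
r3 m[X1→φ0] = [9, 9, 9]
r3 m[X1→φ2] = [7, 9, 8]
r3 m[X9→φ0] = [9, 7, 8]
r3 m[X9→φ1] = [9, 7, 8]
r3 m[X15→φ1] = [9, 4, 1]
r3 m[X15→φ5] = [9, 5, 8]
r3 m[X5→φ2] = [4, 72, 45]
r3 m[X5→φ3] = [36, 72, 45]
r3 m[X5→φ4] = [9, 64, 81]
r4 m[φ0→X1] = [49, 81, 64]
r4 m[φ0→X9] = [81, 63, 72]
r4 m[φ1→X9] = [81, 36, 20]
r4 m[φ1→X15] = [81, 40, 64]
r4 m[φ2→X1] = [576, 144, 504]
r4 m[φ2→X5] = [81, 56, 63]
r4 m[φ3→X5] = [1, 8, 9]
r4 m[φ4→X5] = [4, 9, 5]
r4 m[φ5→X15] = [9, 4, 1]
r4 m[X1→φ0] = [576, 144, 504]
r4 m[X1→φ2] = [49, 81, 64]
r4 m[X9→φ0] = [81, 36, 20]
r4 m[X9→φ1] = [81, 63, 72]
r4 m[X15→φ1] = [9, 4, 1]
r4 m[X15→φ5] = [81, 40, 64]
r4 m[X5→φ2] = [4, 72, 45]
r4 m[X5→φ3] = [324, 504, 315]
r4 m[X5→φ4] = [81, 448, 567]
r5 m[φ0→X1] = [405, 729, 162]
r5 m[φ0→X9] = [2880, 4032, 4032]
r5 m[φ1→X9] = [81, 36, 20]
r5 m[φ1→X15] = [729, 360, 576]
r5 m[φ2→X1] = [576, 144, 504]
r5 m[φ2→X5] = [729, 448, 441]
r5 m[φ3→X5] = [1, 8, 9]
r5 m[φ4→X5] = [4, 9, 5]
r5 m[φ5→X15] = [9, 4, 1]
r5 m[X1→φ0] = [576, 144, 504]
r5 m[X1→φ2] = [49, 81, 64]
r5 m[X9→φ0] = [81, 36, 20]
r5 m[X9→φ1] = [81, 63, 72]
r5 m[X15→φ1] = [9, 4, 1]
r5 m[X15→φ5] = [81, 40, 64]
r5 m[X5→φ2] = [4, 72, 45]
r5 m[X5→φ3] = [324, 504, 315]
r5 m[X5→φ4] = [81, 448, 567]
r6 m[φ0→X1] = [405, 729, 162]
r6 m[φ0→X9] = [2880, 4032, 4032]
r6 m[φ1→X9] = [81, 36, 20]
r6 m[φ1→X15] = [729, 360, 576]
r6 m[φ2→X1] = [576, 144, 504]
r6 m[φ2→X5] = [729, 448, 441]
r6 m[φ3→X5] = [1, 8, 9]
r6 m[φ4→X5] = [4, 9, 5]
r6 m[φ5→X15] = [9, 4, 1]
r6 m[X1→φ0] = [576, 144, 504]
r6 m[X1→φ2] = [405, 729, 162]
r6 m[X9→φ0] = [81, 36, 20]
r6 m[X9→φ1] = [2880, 4032, 4032]
r6 m[X15→φ1] = [9, 4, 1]
r6 m[X15→φ5] = [729, 360, 576]
r6 m[X5→φ2] = [4, 72, 45]
r6 m[X5→φ3] = [2916, 4032, 2205]
r6 m[X5→φ4] = [729, 3584, 3969]
r7 m[φ0→X1] = [405, 729, 162]
r7 m[φ0→X9] = [2880, 4032, 4032]
r7 m[φ1→X9] = [81, 36, 20]
r7 m[φ1→X15] = [25920, 20160, 32256]
r7 m[φ2→X1] = [576, 144, 504]
r7 m[φ2→X5] = [6561, 3240, 3645]
r7 m[φ3→X5] = [1, 8, 9]
r7 m[φ4→X5] = [4, 9, 5]
r7 m[φ5→X15] = [9, 4, 1]
r7 m[X1→φ0] = [576, 144, 504]
r7 m[X1→φ2] = [405, 729, 162]
r7 m[X9→φ0] = [81, 36, 20]
r7 m[X9→φ1] = [2880, 4032, 4032]
r7 m[X15→φ1] = [9, 4, 1]
r7 m[X15→φ5] = [729, 360, 576]
r7 m[X5→φ2] = [4, 72, 45]
r7 m[X5→φ3] = [2916, 4032, 2205]
r7 m[X5→φ4] = [729, 3584, 3969]
r8 m[φ0→X1] = [405, 729, 162]
r8 m[φ0→X9] = [2880, 4032, 4032]
r8 m[φ1→X9] = [81, 36, 20]
r8 m[φ1→X15] = [25920, 20160, 32256]
r8 m[φ2→X1] = [576, 144, 504]
r8 m[φ2→X5] = [6561, 3240, 3645]
r8 m[φ3→X5] = [1, 8, 9]
r8 m[φ4→X5] = [4, 9, 5]
r8 m[φ5→X15] = [9, 4, 1]
r8 m[X1→φ0] = [576, 144, 504]
r8 m[X1→φ2] = [405, 729, 162]
r8 m[X9→φ0] = [81, 36, 20]
r8 m[X9→φ1] = [2880, 4032, 4032]
r8 m[X15→φ1] = [9, 4, 1]
r8 m[X15→φ5] = [25920, 20160, 32256]
r8 m[X5→φ2] = [4, 72, 45]
r8 m[X5→φ3] = [26244, 29160, 18225]
r8 m[X5→φ4] = [6561, 25920, 32805]
r9 m[φ0→X1] = [405, 729, 162]
r9 m[φ0→X9] = [2880, 4032, 4032]
r9 m[φ1→X9] = [81, 36, 20]
r9 m[φ1→X15] = [25920, 20160, 32256]
r9 m[φ2→X1] = [576, 144, 504]
r9 m[φ2→X5] = [6561, 3240, 3645]
r9 m[φ3→X5] = [1, 8, 9]
r9 m[φ4→X5] = [4, 9, 5]
r9 m[φ5→X15] = [9, 4, 1]
r9 m[X1→φ0] = [576, 144, 504]
r9 m[X1→φ2] = [405, 729, 162]
r9 m[X9→φ0] = [81, 36, 20]
r9 m[X9→φ1] = [2880, 4032, 4032]
r9 m[X15→φ1] = [9, 4, 1]
r9 m[X15→φ5] = [25920, 20160, 32256]
r9 m[X5→φ2] = [4, 72, 45]
r9 m[X5→φ3] = [26244, 29160, 18225]
r9 m[X5→φ4] = [6561, 25920, 32805]
fixed point reached at round 9
traceback from X1: (X1=0, X9=0, X15=0, X5=1), score=233280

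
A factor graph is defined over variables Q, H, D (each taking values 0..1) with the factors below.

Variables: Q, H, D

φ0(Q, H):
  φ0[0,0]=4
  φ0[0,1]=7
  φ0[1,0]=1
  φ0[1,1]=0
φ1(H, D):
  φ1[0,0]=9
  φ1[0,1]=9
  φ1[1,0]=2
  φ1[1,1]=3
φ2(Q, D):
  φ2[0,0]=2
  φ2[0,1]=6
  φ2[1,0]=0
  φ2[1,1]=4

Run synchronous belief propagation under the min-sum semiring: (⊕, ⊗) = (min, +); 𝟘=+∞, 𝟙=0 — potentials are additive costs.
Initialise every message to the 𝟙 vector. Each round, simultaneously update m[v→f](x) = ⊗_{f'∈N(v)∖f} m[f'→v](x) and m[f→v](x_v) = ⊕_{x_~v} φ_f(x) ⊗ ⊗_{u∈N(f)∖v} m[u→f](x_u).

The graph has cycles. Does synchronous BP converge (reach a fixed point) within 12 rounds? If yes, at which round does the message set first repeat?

NOT CONVERGED within 12 rounds

init: all messages = 𝟙 over 2 values
r1 m[φ0→Q] = [4, 0]
r1 m[φ0→H] = [1, 0]
r1 m[φ1→H] = [9, 2]
r1 m[φ1→D] = [2, 3]
r1 m[φ2→Q] = [2, 0]
r1 m[φ2→D] = [0, 4]
r1 m[Q→φ0] = [0, 0]
r1 m[Q→φ2] = [0, 0]
r1 m[H→φ0] = [0, 0]
r1 m[H→φ1] = [0, 0]
r1 m[D→φ1] = [0, 0]
r1 m[D→φ2] = [0, 0]
r2 m[φ0→Q] = [4, 0]
r2 m[φ0→H] = [1, 0]
r2 m[φ1→H] = [9, 2]
r2 m[φ1→D] = [2, 3]
r2 m[φ2→Q] = [2, 0]
r2 m[φ2→D] = [0, 4]
r2 m[Q→φ0] = [2, 0]
r2 m[Q→φ2] = [4, 0]
r2 m[H→φ0] = [9, 2]
r2 m[H→φ1] = [1, 0]
r2 m[D→φ1] = [0, 4]
r2 m[D→φ2] = [2, 3]
r3 m[φ0→Q] = [9, 2]
r3 m[φ0→H] = [1, 0]
r3 m[φ1→H] = [9, 2]
r3 m[φ1→D] = [2, 3]
r3 m[φ2→Q] = [4, 2]
r3 m[φ2→D] = [0, 4]
r3 m[Q→φ0] = [2, 0]
r3 m[Q→φ2] = [4, 0]
r3 m[H→φ0] = [9, 2]
r3 m[H→φ1] = [1, 0]
r3 m[D→φ1] = [0, 4]
r3 m[D→φ2] = [2, 3]
r4 m[φ0→Q] = [9, 2]
r4 m[φ0→H] = [1, 0]
r4 m[φ1→H] = [9, 2]
r4 m[φ1→D] = [2, 3]
r4 m[φ2→Q] = [4, 2]
r4 m[φ2→D] = [0, 4]
r4 m[Q→φ0] = [4, 2]
r4 m[Q→φ2] = [9, 2]
r4 m[H→φ0] = [9, 2]
r4 m[H→φ1] = [1, 0]
r4 m[D→φ1] = [0, 4]
r4 m[D→φ2] = [2, 3]
r5 m[φ0→Q] = [9, 2]
r5 m[φ0→H] = [3, 2]
r5 m[φ1→H] = [9, 2]
r5 m[φ1→D] = [2, 3]
r5 m[φ2→Q] = [4, 2]
r5 m[φ2→D] = [2, 6]
r5 m[Q→φ0] = [4, 2]
r5 m[Q→φ2] = [9, 2]
r5 m[H→φ0] = [9, 2]
r5 m[H→φ1] = [1, 0]
r5 m[D→φ1] = [0, 4]
r5 m[D→φ2] = [2, 3]
r6 m[φ0→Q] = [9, 2]
r6 m[φ0→H] = [3, 2]
r6 m[φ1→H] = [9, 2]
r6 m[φ1→D] = [2, 3]
r6 m[φ2→Q] = [4, 2]
r6 m[φ2→D] = [2, 6]
r6 m[Q→φ0] = [4, 2]
r6 m[Q→φ2] = [9, 2]
r6 m[H→φ0] = [9, 2]
r6 m[H→φ1] = [3, 2]
r6 m[D→φ1] = [2, 6]
r6 m[D→φ2] = [2, 3]
r7 m[φ0→Q] = [9, 2]
r7 m[φ0→H] = [3, 2]
r7 m[φ1→H] = [11, 4]
r7 m[φ1→D] = [4, 5]
r7 m[φ2→Q] = [4, 2]
r7 m[φ2→D] = [2, 6]
r7 m[Q→φ0] = [4, 2]
r7 m[Q→φ2] = [9, 2]
r7 m[H→φ0] = [9, 2]
r7 m[H→φ1] = [3, 2]
r7 m[D→φ1] = [2, 6]
r7 m[D→φ2] = [2, 3]
r8 m[φ0→Q] = [9, 2]
r8 m[φ0→H] = [3, 2]
r8 m[φ1→H] = [11, 4]
r8 m[φ1→D] = [4, 5]
r8 m[φ2→Q] = [4, 2]
r8 m[φ2→D] = [2, 6]
r8 m[Q→φ0] = [4, 2]
r8 m[Q→φ2] = [9, 2]
r8 m[H→φ0] = [11, 4]
r8 m[H→φ1] = [3, 2]
r8 m[D→φ1] = [2, 6]
r8 m[D→φ2] = [4, 5]
r9 m[φ0→Q] = [11, 4]
r9 m[φ0→H] = [3, 2]
r9 m[φ1→H] = [11, 4]
r9 m[φ1→D] = [4, 5]
r9 m[φ2→Q] = [6, 4]
r9 m[φ2→D] = [2, 6]
r9 m[Q→φ0] = [4, 2]
r9 m[Q→φ2] = [9, 2]
r9 m[H→φ0] = [11, 4]
r9 m[H→φ1] = [3, 2]
r9 m[D→φ1] = [2, 6]
r9 m[D→φ2] = [4, 5]
r10 m[φ0→Q] = [11, 4]
r10 m[φ0→H] = [3, 2]
r10 m[φ1→H] = [11, 4]
r10 m[φ1→D] = [4, 5]
r10 m[φ2→Q] = [6, 4]
r10 m[φ2→D] = [2, 6]
r10 m[Q→φ0] = [6, 4]
r10 m[Q→φ2] = [11, 4]
r10 m[H→φ0] = [11, 4]
r10 m[H→φ1] = [3, 2]
r10 m[D→φ1] = [2, 6]
r10 m[D→φ2] = [4, 5]
r11 m[φ0→Q] = [11, 4]
r11 m[φ0→H] = [5, 4]
r11 m[φ1→H] = [11, 4]
r11 m[φ1→D] = [4, 5]
r11 m[φ2→Q] = [6, 4]
r11 m[φ2→D] = [4, 8]
r11 m[Q→φ0] = [6, 4]
r11 m[Q→φ2] = [11, 4]
r11 m[H→φ0] = [11, 4]
r11 m[H→φ1] = [3, 2]
r11 m[D→φ1] = [2, 6]
r11 m[D→φ2] = [4, 5]
r12 m[φ0→Q] = [11, 4]
r12 m[φ0→H] = [5, 4]
r12 m[φ1→H] = [11, 4]
r12 m[φ1→D] = [4, 5]
r12 m[φ2→Q] = [6, 4]
r12 m[φ2→D] = [4, 8]
r12 m[Q→φ0] = [6, 4]
r12 m[Q→φ2] = [11, 4]
r12 m[H→φ0] = [11, 4]
r12 m[H→φ1] = [5, 4]
r12 m[D→φ1] = [4, 8]
r12 m[D→φ2] = [4, 5]
no fixed point within 12 rounds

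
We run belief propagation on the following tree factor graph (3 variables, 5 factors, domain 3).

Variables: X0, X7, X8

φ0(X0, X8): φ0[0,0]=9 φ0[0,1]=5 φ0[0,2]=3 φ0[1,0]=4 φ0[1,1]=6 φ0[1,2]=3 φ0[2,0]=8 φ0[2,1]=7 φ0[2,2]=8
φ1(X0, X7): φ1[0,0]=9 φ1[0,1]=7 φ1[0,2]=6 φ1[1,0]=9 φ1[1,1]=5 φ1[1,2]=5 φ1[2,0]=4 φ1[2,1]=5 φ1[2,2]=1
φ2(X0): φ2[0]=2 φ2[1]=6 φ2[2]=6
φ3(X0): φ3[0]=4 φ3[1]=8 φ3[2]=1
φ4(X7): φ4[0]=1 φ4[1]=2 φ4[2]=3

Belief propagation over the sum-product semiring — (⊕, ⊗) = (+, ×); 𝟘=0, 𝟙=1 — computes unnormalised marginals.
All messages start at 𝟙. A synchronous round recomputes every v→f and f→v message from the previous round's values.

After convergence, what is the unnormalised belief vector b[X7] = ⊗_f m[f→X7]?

init: all messages = 𝟙 over 3 values
r1 m[φ0→X0] = [17, 13, 23]
r1 m[φ0→X8] = [21, 18, 14]
r1 m[φ1→X0] = [22, 19, 10]
r1 m[φ1→X7] = [22, 17, 12]
r1 m[φ2→X0] = [2, 6, 6]
r1 m[φ3→X0] = [4, 8, 1]
r1 m[φ4→X7] = [1, 2, 3]
r1 m[X0→φ0] = [1, 1, 1]
r1 m[X0→φ1] = [1, 1, 1]
r1 m[X0→φ2] = [1, 1, 1]
r1 m[X0→φ3] = [1, 1, 1]
r1 m[X7→φ1] = [1, 1, 1]
r1 m[X7→φ4] = [1, 1, 1]
r1 m[X8→φ0] = [1, 1, 1]
r2 m[φ0→X0] = [17, 13, 23]
r2 m[φ0→X8] = [21, 18, 14]
r2 m[φ1→X0] = [22, 19, 10]
r2 m[φ1→X7] = [22, 17, 12]
r2 m[φ2→X0] = [2, 6, 6]
r2 m[φ3→X0] = [4, 8, 1]
r2 m[φ4→X7] = [1, 2, 3]
r2 m[X0→φ0] = [176, 912, 60]
r2 m[X0→φ1] = [136, 624, 138]
r2 m[X0→φ2] = [1496, 1976, 230]
r2 m[X0→φ3] = [748, 1482, 1380]
r2 m[X7→φ1] = [1, 2, 3]
r2 m[X7→φ4] = [22, 17, 12]
r2 m[X8→φ0] = [1, 1, 1]
r3 m[φ0→X0] = [17, 13, 23]
r3 m[φ0→X8] = [5712, 6772, 3744]
r3 m[φ1→X0] = [41, 34, 17]
r3 m[φ1→X7] = [7392, 4762, 4074]
r3 m[φ2→X0] = [2, 6, 6]
r3 m[φ3→X0] = [4, 8, 1]
r3 m[φ4→X7] = [1, 2, 3]
r3 m[X0→φ0] = [176, 912, 60]
r3 m[X0→φ1] = [136, 624, 138]
r3 m[X0→φ2] = [1496, 1976, 230]
r3 m[X0→φ3] = [748, 1482, 1380]
r3 m[X7→φ1] = [1, 2, 3]
r3 m[X7→φ4] = [22, 17, 12]
r3 m[X8→φ0] = [1, 1, 1]
r4 m[φ0→X0] = [17, 13, 23]
r4 m[φ0→X8] = [5712, 6772, 3744]
r4 m[φ1→X0] = [41, 34, 17]
r4 m[φ1→X7] = [7392, 4762, 4074]
r4 m[φ2→X0] = [2, 6, 6]
r4 m[φ3→X0] = [4, 8, 1]
r4 m[φ4→X7] = [1, 2, 3]
r4 m[X0→φ0] = [328, 1632, 102]
r4 m[X0→φ1] = [136, 624, 138]
r4 m[X0→φ2] = [2788, 3536, 391]
r4 m[X0→φ3] = [1394, 2652, 2346]
r4 m[X7→φ1] = [1, 2, 3]
r4 m[X7→φ4] = [7392, 4762, 4074]
r4 m[X8→φ0] = [1, 1, 1]
r5 m[φ0→X0] = [17, 13, 23]
r5 m[φ0→X8] = [10296, 12146, 6696]
r5 m[φ1→X0] = [41, 34, 17]
r5 m[φ1→X7] = [7392, 4762, 4074]
r5 m[φ2→X0] = [2, 6, 6]
r5 m[φ3→X0] = [4, 8, 1]
r5 m[φ4→X7] = [1, 2, 3]
r5 m[X0→φ0] = [328, 1632, 102]
r5 m[X0→φ1] = [136, 624, 138]
r5 m[X0→φ2] = [2788, 3536, 391]
r5 m[X0→φ3] = [1394, 2652, 2346]
r5 m[X7→φ1] = [1, 2, 3]
r5 m[X7→φ4] = [7392, 4762, 4074]
r5 m[X8→φ0] = [1, 1, 1]
r6 m[φ0→X0] = [17, 13, 23]
r6 m[φ0→X8] = [10296, 12146, 6696]
r6 m[φ1→X0] = [41, 34, 17]
r6 m[φ1→X7] = [7392, 4762, 4074]
r6 m[φ2→X0] = [2, 6, 6]
r6 m[φ3→X0] = [4, 8, 1]
r6 m[φ4→X7] = [1, 2, 3]
r6 m[X0→φ0] = [328, 1632, 102]
r6 m[X0→φ1] = [136, 624, 138]
r6 m[X0→φ2] = [2788, 3536, 391]
r6 m[X0→φ3] = [1394, 2652, 2346]
r6 m[X7→φ1] = [1, 2, 3]
r6 m[X7→φ4] = [7392, 4762, 4074]
r6 m[X8→φ0] = [1, 1, 1]
fixed point reached at round 6
b[X7] = ⊗ incoming = [7392, 9524, 12222]

b[X7] = [7392, 9524, 12222]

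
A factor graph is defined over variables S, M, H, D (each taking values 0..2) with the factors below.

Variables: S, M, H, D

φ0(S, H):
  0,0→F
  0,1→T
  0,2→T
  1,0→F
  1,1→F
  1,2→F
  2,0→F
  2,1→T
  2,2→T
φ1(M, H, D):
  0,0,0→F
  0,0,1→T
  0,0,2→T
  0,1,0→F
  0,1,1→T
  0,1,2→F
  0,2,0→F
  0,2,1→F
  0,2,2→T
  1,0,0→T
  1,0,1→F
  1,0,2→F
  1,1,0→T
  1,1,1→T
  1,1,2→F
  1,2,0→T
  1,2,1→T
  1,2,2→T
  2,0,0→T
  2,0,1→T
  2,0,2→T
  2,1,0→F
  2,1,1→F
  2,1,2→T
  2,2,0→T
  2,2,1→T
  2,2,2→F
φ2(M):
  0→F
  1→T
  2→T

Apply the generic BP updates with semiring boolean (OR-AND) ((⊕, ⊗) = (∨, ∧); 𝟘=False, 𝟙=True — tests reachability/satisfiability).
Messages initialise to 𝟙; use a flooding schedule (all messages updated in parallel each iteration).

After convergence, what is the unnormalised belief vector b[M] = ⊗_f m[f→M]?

init: all messages = 𝟙 over 3 values
r1 m[φ0→S] = [T, F, T]
r1 m[φ0→H] = [F, T, T]
r1 m[φ1→M] = [T, T, T]
r1 m[φ1→H] = [T, T, T]
r1 m[φ1→D] = [T, T, T]
r1 m[φ2→M] = [F, T, T]
r1 m[S→φ0] = [T, T, T]
r1 m[M→φ1] = [T, T, T]
r1 m[M→φ2] = [T, T, T]
r1 m[H→φ0] = [T, T, T]
r1 m[H→φ1] = [T, T, T]
r1 m[D→φ1] = [T, T, T]
r2 m[φ0→S] = [T, F, T]
r2 m[φ0→H] = [F, T, T]
r2 m[φ1→M] = [T, T, T]
r2 m[φ1→H] = [T, T, T]
r2 m[φ1→D] = [T, T, T]
r2 m[φ2→M] = [F, T, T]
r2 m[S→φ0] = [T, T, T]
r2 m[M→φ1] = [F, T, T]
r2 m[M→φ2] = [T, T, T]
r2 m[H→φ0] = [T, T, T]
r2 m[H→φ1] = [F, T, T]
r2 m[D→φ1] = [T, T, T]
r3 m[φ0→S] = [T, F, T]
r3 m[φ0→H] = [F, T, T]
r3 m[φ1→M] = [T, T, T]
r3 m[φ1→H] = [T, T, T]
r3 m[φ1→D] = [T, T, T]
r3 m[φ2→M] = [F, T, T]
r3 m[S→φ0] = [T, T, T]
r3 m[M→φ1] = [F, T, T]
r3 m[M→φ2] = [T, T, T]
r3 m[H→φ0] = [T, T, T]
r3 m[H→φ1] = [F, T, T]
r3 m[D→φ1] = [T, T, T]
fixed point reached at round 3
b[M] = ⊗ incoming = [F, T, T]

b[M] = [F, T, T]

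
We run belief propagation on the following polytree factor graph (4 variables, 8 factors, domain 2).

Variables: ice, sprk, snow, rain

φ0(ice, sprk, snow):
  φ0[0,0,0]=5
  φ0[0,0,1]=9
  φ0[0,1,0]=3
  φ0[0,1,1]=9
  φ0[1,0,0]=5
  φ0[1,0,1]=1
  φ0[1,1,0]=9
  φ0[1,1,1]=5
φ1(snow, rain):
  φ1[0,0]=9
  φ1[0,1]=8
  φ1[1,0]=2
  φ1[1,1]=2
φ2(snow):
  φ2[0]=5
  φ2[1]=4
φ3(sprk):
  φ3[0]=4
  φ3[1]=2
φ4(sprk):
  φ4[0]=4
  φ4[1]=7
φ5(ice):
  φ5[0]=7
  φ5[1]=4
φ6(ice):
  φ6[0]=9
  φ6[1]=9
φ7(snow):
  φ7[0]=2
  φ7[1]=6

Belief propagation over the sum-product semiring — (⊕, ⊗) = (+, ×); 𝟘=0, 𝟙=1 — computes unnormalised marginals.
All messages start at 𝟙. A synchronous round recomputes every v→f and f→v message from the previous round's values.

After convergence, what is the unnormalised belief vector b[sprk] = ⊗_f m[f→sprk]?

b[sprk] = [2272608, 2224908]

init: all messages = 𝟙 over 2 values
r1 m[φ0→ice] = [26, 20]
r1 m[φ0→sprk] = [20, 26]
r1 m[φ0→snow] = [22, 24]
r1 m[φ1→snow] = [17, 4]
r1 m[φ1→rain] = [11, 10]
r1 m[φ2→snow] = [5, 4]
r1 m[φ3→sprk] = [4, 2]
r1 m[φ4→sprk] = [4, 7]
r1 m[φ5→ice] = [7, 4]
r1 m[φ6→ice] = [9, 9]
r1 m[φ7→snow] = [2, 6]
r1 m[ice→φ0] = [1, 1]
r1 m[ice→φ5] = [1, 1]
r1 m[ice→φ6] = [1, 1]
r1 m[sprk→φ0] = [1, 1]
r1 m[sprk→φ3] = [1, 1]
r1 m[sprk→φ4] = [1, 1]
r1 m[snow→φ0] = [1, 1]
r1 m[snow→φ1] = [1, 1]
r1 m[snow→φ2] = [1, 1]
r1 m[snow→φ7] = [1, 1]
r1 m[rain→φ1] = [1, 1]
r2 m[φ0→ice] = [26, 20]
r2 m[φ0→sprk] = [20, 26]
r2 m[φ0→snow] = [22, 24]
r2 m[φ1→snow] = [17, 4]
r2 m[φ1→rain] = [11, 10]
r2 m[φ2→snow] = [5, 4]
r2 m[φ3→sprk] = [4, 2]
r2 m[φ4→sprk] = [4, 7]
r2 m[φ5→ice] = [7, 4]
r2 m[φ6→ice] = [9, 9]
r2 m[φ7→snow] = [2, 6]
r2 m[ice→φ0] = [63, 36]
r2 m[ice→φ5] = [234, 180]
r2 m[ice→φ6] = [182, 80]
r2 m[sprk→φ0] = [16, 14]
r2 m[sprk→φ3] = [80, 182]
r2 m[sprk→φ4] = [80, 52]
r2 m[snow→φ0] = [170, 96]
r2 m[snow→φ1] = [220, 576]
r2 m[snow→φ2] = [748, 576]
r2 m[snow→φ7] = [1870, 384]
r2 m[rain→φ1] = [1, 1]
r3 m[φ0→ice] = [46660, 43276]
r3 m[φ0→sprk] = [142038, 158922]
r3 m[φ0→snow] = [15102, 20106]
r3 m[φ1→snow] = [17, 4]
r3 m[φ1→rain] = [3132, 2912]
r3 m[φ2→snow] = [5, 4]
r3 m[φ3→sprk] = [4, 2]
r3 m[φ4→sprk] = [4, 7]
r3 m[φ5→ice] = [7, 4]
r3 m[φ6→ice] = [9, 9]
r3 m[φ7→snow] = [2, 6]
r3 m[ice→φ0] = [63, 36]
r3 m[ice→φ5] = [234, 180]
r3 m[ice→φ6] = [182, 80]
r3 m[sprk→φ0] = [16, 14]
r3 m[sprk→φ3] = [80, 182]
r3 m[sprk→φ4] = [80, 52]
r3 m[snow→φ0] = [170, 96]
r3 m[snow→φ1] = [220, 576]
r3 m[snow→φ2] = [748, 576]
r3 m[snow→φ7] = [1870, 384]
r3 m[rain→φ1] = [1, 1]
r4 m[φ0→ice] = [46660, 43276]
r4 m[φ0→sprk] = [142038, 158922]
r4 m[φ0→snow] = [15102, 20106]
r4 m[φ1→snow] = [17, 4]
r4 m[φ1→rain] = [3132, 2912]
r4 m[φ2→snow] = [5, 4]
r4 m[φ3→sprk] = [4, 2]
r4 m[φ4→sprk] = [4, 7]
r4 m[φ5→ice] = [7, 4]
r4 m[φ6→ice] = [9, 9]
r4 m[φ7→snow] = [2, 6]
r4 m[ice→φ0] = [63, 36]
r4 m[ice→φ5] = [419940, 389484]
r4 m[ice→φ6] = [326620, 173104]
r4 m[sprk→φ0] = [16, 14]
r4 m[sprk→φ3] = [568152, 1112454]
r4 m[sprk→φ4] = [568152, 317844]
r4 m[snow→φ0] = [170, 96]
r4 m[snow→φ1] = [151020, 482544]
r4 m[snow→φ2] = [513468, 482544]
r4 m[snow→φ7] = [1283670, 321696]
r4 m[rain→φ1] = [1, 1]
r5 m[φ0→ice] = [46660, 43276]
r5 m[φ0→sprk] = [142038, 158922]
r5 m[φ0→snow] = [15102, 20106]
r5 m[φ1→snow] = [17, 4]
r5 m[φ1→rain] = [2324268, 2173248]
r5 m[φ2→snow] = [5, 4]
r5 m[φ3→sprk] = [4, 2]
r5 m[φ4→sprk] = [4, 7]
r5 m[φ5→ice] = [7, 4]
r5 m[φ6→ice] = [9, 9]
r5 m[φ7→snow] = [2, 6]
r5 m[ice→φ0] = [63, 36]
r5 m[ice→φ5] = [419940, 389484]
r5 m[ice→φ6] = [326620, 173104]
r5 m[sprk→φ0] = [16, 14]
r5 m[sprk→φ3] = [568152, 1112454]
r5 m[sprk→φ4] = [568152, 317844]
r5 m[snow→φ0] = [170, 96]
r5 m[snow→φ1] = [151020, 482544]
r5 m[snow→φ2] = [513468, 482544]
r5 m[snow→φ7] = [1283670, 321696]
r5 m[rain→φ1] = [1, 1]
r6 m[φ0→ice] = [46660, 43276]
r6 m[φ0→sprk] = [142038, 158922]
r6 m[φ0→snow] = [15102, 20106]
r6 m[φ1→snow] = [17, 4]
r6 m[φ1→rain] = [2324268, 2173248]
r6 m[φ2→snow] = [5, 4]
r6 m[φ3→sprk] = [4, 2]
r6 m[φ4→sprk] = [4, 7]
r6 m[φ5→ice] = [7, 4]
r6 m[φ6→ice] = [9, 9]
r6 m[φ7→snow] = [2, 6]
r6 m[ice→φ0] = [63, 36]
r6 m[ice→φ5] = [419940, 389484]
r6 m[ice→φ6] = [326620, 173104]
r6 m[sprk→φ0] = [16, 14]
r6 m[sprk→φ3] = [568152, 1112454]
r6 m[sprk→φ4] = [568152, 317844]
r6 m[snow→φ0] = [170, 96]
r6 m[snow→φ1] = [151020, 482544]
r6 m[snow→φ2] = [513468, 482544]
r6 m[snow→φ7] = [1283670, 321696]
r6 m[rain→φ1] = [1, 1]
fixed point reached at round 6
b[sprk] = ⊗ incoming = [2272608, 2224908]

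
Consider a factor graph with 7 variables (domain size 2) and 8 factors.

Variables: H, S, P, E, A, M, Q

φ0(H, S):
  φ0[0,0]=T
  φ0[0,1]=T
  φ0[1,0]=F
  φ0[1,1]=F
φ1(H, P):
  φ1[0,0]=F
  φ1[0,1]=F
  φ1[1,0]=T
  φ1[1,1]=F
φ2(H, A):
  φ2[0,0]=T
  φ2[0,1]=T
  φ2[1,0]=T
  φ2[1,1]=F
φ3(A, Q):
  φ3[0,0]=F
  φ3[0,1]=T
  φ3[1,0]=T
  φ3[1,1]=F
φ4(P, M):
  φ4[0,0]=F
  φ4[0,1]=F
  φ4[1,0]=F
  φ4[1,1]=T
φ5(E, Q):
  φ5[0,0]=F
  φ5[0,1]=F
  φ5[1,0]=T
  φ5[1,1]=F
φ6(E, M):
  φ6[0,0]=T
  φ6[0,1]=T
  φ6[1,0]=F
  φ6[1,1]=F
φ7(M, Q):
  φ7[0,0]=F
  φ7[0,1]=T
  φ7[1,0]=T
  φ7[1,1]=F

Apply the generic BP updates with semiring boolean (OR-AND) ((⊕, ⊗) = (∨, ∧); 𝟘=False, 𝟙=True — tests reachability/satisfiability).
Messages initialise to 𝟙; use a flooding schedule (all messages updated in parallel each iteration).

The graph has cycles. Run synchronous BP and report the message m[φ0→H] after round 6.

message @ round 6 = [T, F]

init: all messages = 𝟙 over 2 values
r1 m[φ0→H] = [T, F]
r1 m[φ0→S] = [T, T]
r1 m[φ1→H] = [F, T]
r1 m[φ1→P] = [T, F]
r1 m[φ2→H] = [T, T]
r1 m[φ2→A] = [T, T]
r1 m[φ3→A] = [T, T]
r1 m[φ3→Q] = [T, T]
r1 m[φ4→P] = [F, T]
r1 m[φ4→M] = [F, T]
r1 m[φ5→E] = [F, T]
r1 m[φ5→Q] = [T, F]
r1 m[φ6→E] = [T, F]
r1 m[φ6→M] = [T, T]
r1 m[φ7→M] = [T, T]
r1 m[φ7→Q] = [T, T]
r1 m[H→φ0] = [T, T]
r1 m[H→φ1] = [T, T]
r1 m[H→φ2] = [T, T]
r1 m[S→φ0] = [T, T]
r1 m[P→φ1] = [T, T]
r1 m[P→φ4] = [T, T]
r1 m[E→φ5] = [T, T]
r1 m[E→φ6] = [T, T]
r1 m[A→φ2] = [T, T]
r1 m[A→φ3] = [T, T]
r1 m[M→φ4] = [T, T]
r1 m[M→φ6] = [T, T]
r1 m[M→φ7] = [T, T]
r1 m[Q→φ3] = [T, T]
r1 m[Q→φ5] = [T, T]
r1 m[Q→φ7] = [T, T]
r2 m[φ0→H] = [T, F]
r2 m[φ0→S] = [T, T]
r2 m[φ1→H] = [F, T]
r2 m[φ1→P] = [T, F]
r2 m[φ2→H] = [T, T]
r2 m[φ2→A] = [T, T]
r2 m[φ3→A] = [T, T]
r2 m[φ3→Q] = [T, T]
r2 m[φ4→P] = [F, T]
r2 m[φ4→M] = [F, T]
r2 m[φ5→E] = [F, T]
r2 m[φ5→Q] = [T, F]
r2 m[φ6→E] = [T, F]
r2 m[φ6→M] = [T, T]
r2 m[φ7→M] = [T, T]
r2 m[φ7→Q] = [T, T]
r2 m[H→φ0] = [F, T]
r2 m[H→φ1] = [T, F]
r2 m[H→φ2] = [F, F]
r2 m[S→φ0] = [T, T]
r2 m[P→φ1] = [F, T]
r2 m[P→φ4] = [T, F]
r2 m[E→φ5] = [T, F]
r2 m[E→φ6] = [F, T]
r2 m[A→φ2] = [T, T]
r2 m[A→φ3] = [T, T]
r2 m[M→φ4] = [T, T]
r2 m[M→φ6] = [F, T]
r2 m[M→φ7] = [F, T]
r2 m[Q→φ3] = [T, F]
r2 m[Q→φ5] = [T, T]
r2 m[Q→φ7] = [T, F]
r3 m[φ0→H] = [T, F]
r3 m[φ0→S] = [F, F]
r3 m[φ1→H] = [F, F]
r3 m[φ1→P] = [F, F]
r3 m[φ2→H] = [T, T]
r3 m[φ2→A] = [F, F]
r3 m[φ3→A] = [F, T]
r3 m[φ3→Q] = [T, T]
r3 m[φ4→P] = [F, T]
r3 m[φ4→M] = [F, F]
r3 m[φ5→E] = [F, T]
r3 m[φ5→Q] = [F, F]
r3 m[φ6→E] = [T, F]
r3 m[φ6→M] = [F, F]
r3 m[φ7→M] = [F, T]
r3 m[φ7→Q] = [T, F]
r3 m[H→φ0] = [F, T]
r3 m[H→φ1] = [T, F]
r3 m[H→φ2] = [F, F]
r3 m[S→φ0] = [T, T]
r3 m[P→φ1] = [F, T]
r3 m[P→φ4] = [T, F]
r3 m[E→φ5] = [T, F]
r3 m[E→φ6] = [F, T]
r3 m[A→φ2] = [T, T]
r3 m[A→φ3] = [T, T]
r3 m[M→φ4] = [T, T]
r3 m[M→φ6] = [F, T]
r3 m[M→φ7] = [F, T]
r3 m[Q→φ3] = [T, F]
r3 m[Q→φ5] = [T, T]
r3 m[Q→φ7] = [T, F]
r4 m[φ0→H] = [T, F]
r4 m[φ0→S] = [F, F]
r4 m[φ1→H] = [F, F]
r4 m[φ1→P] = [F, F]
r4 m[φ2→H] = [T, T]
r4 m[φ2→A] = [F, F]
r4 m[φ3→A] = [F, T]
r4 m[φ3→Q] = [T, T]
r4 m[φ4→P] = [F, T]
r4 m[φ4→M] = [F, F]
r4 m[φ5→E] = [F, T]
r4 m[φ5→Q] = [F, F]
r4 m[φ6→E] = [T, F]
r4 m[φ6→M] = [F, F]
r4 m[φ7→M] = [F, T]
r4 m[φ7→Q] = [T, F]
r4 m[H→φ0] = [F, F]
r4 m[H→φ1] = [T, F]
r4 m[H→φ2] = [F, F]
r4 m[S→φ0] = [T, T]
r4 m[P→φ1] = [F, T]
r4 m[P→φ4] = [F, F]
r4 m[E→φ5] = [T, F]
r4 m[E→φ6] = [F, T]
r4 m[A→φ2] = [F, T]
r4 m[A→φ3] = [F, F]
r4 m[M→φ4] = [F, F]
r4 m[M→φ6] = [F, F]
r4 m[M→φ7] = [F, F]
r4 m[Q→φ3] = [F, F]
r4 m[Q→φ5] = [T, F]
r4 m[Q→φ7] = [F, F]
r5 m[φ0→H] = [T, F]
r5 m[φ0→S] = [F, F]
r5 m[φ1→H] = [F, F]
r5 m[φ1→P] = [F, F]
r5 m[φ2→H] = [T, F]
r5 m[φ2→A] = [F, F]
r5 m[φ3→A] = [F, F]
r5 m[φ3→Q] = [F, F]
r5 m[φ4→P] = [F, F]
r5 m[φ4→M] = [F, F]
r5 m[φ5→E] = [F, T]
r5 m[φ5→Q] = [F, F]
r5 m[φ6→E] = [F, F]
r5 m[φ6→M] = [F, F]
r5 m[φ7→M] = [F, F]
r5 m[φ7→Q] = [F, F]
r5 m[H→φ0] = [F, F]
r5 m[H→φ1] = [T, F]
r5 m[H→φ2] = [F, F]
r5 m[S→φ0] = [T, T]
r5 m[P→φ1] = [F, T]
r5 m[P→φ4] = [F, F]
r5 m[E→φ5] = [T, F]
r5 m[E→φ6] = [F, T]
r5 m[A→φ2] = [F, T]
r5 m[A→φ3] = [F, F]
r5 m[M→φ4] = [F, F]
r5 m[M→φ6] = [F, F]
r5 m[M→φ7] = [F, F]
r5 m[Q→φ3] = [F, F]
r5 m[Q→φ5] = [T, F]
r5 m[Q→φ7] = [F, F]
r6 m[φ0→H] = [T, F]
r6 m[φ0→S] = [F, F]
r6 m[φ1→H] = [F, F]
r6 m[φ1→P] = [F, F]
r6 m[φ2→H] = [T, F]
r6 m[φ2→A] = [F, F]
r6 m[φ3→A] = [F, F]
r6 m[φ3→Q] = [F, F]
r6 m[φ4→P] = [F, F]
r6 m[φ4→M] = [F, F]
r6 m[φ5→E] = [F, T]
r6 m[φ5→Q] = [F, F]
r6 m[φ6→E] = [F, F]
r6 m[φ6→M] = [F, F]
r6 m[φ7→M] = [F, F]
r6 m[φ7→Q] = [F, F]
r6 m[H→φ0] = [F, F]
r6 m[H→φ1] = [T, F]
r6 m[H→φ2] = [F, F]
r6 m[S→φ0] = [T, T]
r6 m[P→φ1] = [F, F]
r6 m[P→φ4] = [F, F]
r6 m[E→φ5] = [F, F]
r6 m[E→φ6] = [F, T]
r6 m[A→φ2] = [F, F]
r6 m[A→φ3] = [F, F]
r6 m[M→φ4] = [F, F]
r6 m[M→φ6] = [F, F]
r6 m[M→φ7] = [F, F]
r6 m[Q→φ3] = [F, F]
r6 m[Q→φ5] = [F, F]
r6 m[Q→φ7] = [F, F]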